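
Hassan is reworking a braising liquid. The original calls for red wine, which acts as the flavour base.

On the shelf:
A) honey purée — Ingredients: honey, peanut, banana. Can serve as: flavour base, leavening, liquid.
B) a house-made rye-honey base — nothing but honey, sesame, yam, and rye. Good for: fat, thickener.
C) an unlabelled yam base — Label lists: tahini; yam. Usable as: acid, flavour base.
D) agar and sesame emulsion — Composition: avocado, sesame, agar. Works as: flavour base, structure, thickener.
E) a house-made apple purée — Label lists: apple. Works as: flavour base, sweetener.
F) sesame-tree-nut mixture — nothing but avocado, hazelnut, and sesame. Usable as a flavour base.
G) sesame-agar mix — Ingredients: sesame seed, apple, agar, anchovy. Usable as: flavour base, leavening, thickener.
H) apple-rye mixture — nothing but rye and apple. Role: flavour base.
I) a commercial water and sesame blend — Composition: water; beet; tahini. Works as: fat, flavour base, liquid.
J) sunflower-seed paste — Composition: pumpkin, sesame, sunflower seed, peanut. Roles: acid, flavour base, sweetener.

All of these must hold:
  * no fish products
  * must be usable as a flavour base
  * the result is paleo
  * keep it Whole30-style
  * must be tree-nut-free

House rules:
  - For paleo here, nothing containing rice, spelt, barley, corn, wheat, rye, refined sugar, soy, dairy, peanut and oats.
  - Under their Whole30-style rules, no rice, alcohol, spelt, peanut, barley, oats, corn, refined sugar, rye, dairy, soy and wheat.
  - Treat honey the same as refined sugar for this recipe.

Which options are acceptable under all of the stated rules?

C, D, E, I

A: has honey, so not paleo; has honey, so not Whole30-style — out
B: not usable as a flavour base; has honey, so not paleo (and 1 more) — no
C: works as a flavour base, no fish, no tree nuts — valid
D: only sesame, avocado, and agar; none excluded — keep
E: nothing on the exclusion list — keep
F: has hazelnut, so not tree-nut-free — out
G: has anchovy, so not fish-free — no
H: has rye, so not paleo; has rye, so not Whole30-style — out
I: all constraints satisfied — valid
J: has peanut, so not paleo; has peanut, so not Whole30-style — no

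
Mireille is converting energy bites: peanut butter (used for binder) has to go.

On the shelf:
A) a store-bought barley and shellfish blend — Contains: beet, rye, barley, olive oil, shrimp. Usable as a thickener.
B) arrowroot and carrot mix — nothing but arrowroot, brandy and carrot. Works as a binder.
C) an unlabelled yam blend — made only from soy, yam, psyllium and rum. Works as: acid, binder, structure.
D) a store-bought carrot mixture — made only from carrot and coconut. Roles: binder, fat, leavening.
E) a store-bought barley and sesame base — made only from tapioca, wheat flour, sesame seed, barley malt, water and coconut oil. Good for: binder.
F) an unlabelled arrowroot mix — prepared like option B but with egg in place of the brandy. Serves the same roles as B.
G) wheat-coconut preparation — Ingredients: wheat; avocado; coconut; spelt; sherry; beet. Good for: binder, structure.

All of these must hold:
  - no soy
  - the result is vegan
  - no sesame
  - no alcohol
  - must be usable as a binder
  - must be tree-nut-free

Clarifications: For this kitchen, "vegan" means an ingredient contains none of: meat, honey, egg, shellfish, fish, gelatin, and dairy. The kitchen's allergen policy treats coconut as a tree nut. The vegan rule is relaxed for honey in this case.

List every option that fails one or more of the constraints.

A: not usable as a binder; has shrimp, so not vegan — no
B: has brandy, so not alcohol-free — out
C: has rum, so not alcohol-free; has soy, so not soy-free — out
D: has coconut, so not tree-nut-free — no
E: has coconut oil, so not tree-nut-free; has sesame seed, so not sesame-free — reject
F: has egg, so not vegan — out
G: has sherry, so not alcohol-free; has coconut, so not tree-nut-free — out

A, B, C, D, E, F, G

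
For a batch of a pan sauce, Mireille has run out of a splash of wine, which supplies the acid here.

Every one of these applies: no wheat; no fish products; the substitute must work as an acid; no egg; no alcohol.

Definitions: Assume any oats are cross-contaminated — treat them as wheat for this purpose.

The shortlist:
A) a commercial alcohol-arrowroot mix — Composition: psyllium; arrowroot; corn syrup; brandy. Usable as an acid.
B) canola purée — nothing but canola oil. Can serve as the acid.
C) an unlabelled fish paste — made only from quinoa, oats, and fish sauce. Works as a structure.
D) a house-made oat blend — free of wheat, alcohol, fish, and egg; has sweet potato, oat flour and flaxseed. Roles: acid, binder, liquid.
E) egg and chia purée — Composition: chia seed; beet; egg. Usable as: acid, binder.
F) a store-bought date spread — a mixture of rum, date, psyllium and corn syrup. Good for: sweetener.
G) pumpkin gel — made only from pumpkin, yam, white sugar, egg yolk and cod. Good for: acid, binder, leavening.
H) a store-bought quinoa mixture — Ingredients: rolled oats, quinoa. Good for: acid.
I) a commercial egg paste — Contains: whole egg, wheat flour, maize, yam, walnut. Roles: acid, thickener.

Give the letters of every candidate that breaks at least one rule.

A, C, D, E, F, G, H, I

A: has brandy, so not alcohol-free — no
B: nothing on the exclusion list — OK
C: not usable as an acid; has fish sauce, so not fish-free (and 1 more) — no
D: has oat flour, so not wheat-free — no
E: has egg, so not egg-free — reject
F: not usable as an acid; has rum, so not alcohol-free — no
G: has cod, so not fish-free; has egg yolk, so not egg-free — no
H: has rolled oats, so not wheat-free — reject
I: has wheat flour, so not wheat-free; has whole egg, so not egg-free — out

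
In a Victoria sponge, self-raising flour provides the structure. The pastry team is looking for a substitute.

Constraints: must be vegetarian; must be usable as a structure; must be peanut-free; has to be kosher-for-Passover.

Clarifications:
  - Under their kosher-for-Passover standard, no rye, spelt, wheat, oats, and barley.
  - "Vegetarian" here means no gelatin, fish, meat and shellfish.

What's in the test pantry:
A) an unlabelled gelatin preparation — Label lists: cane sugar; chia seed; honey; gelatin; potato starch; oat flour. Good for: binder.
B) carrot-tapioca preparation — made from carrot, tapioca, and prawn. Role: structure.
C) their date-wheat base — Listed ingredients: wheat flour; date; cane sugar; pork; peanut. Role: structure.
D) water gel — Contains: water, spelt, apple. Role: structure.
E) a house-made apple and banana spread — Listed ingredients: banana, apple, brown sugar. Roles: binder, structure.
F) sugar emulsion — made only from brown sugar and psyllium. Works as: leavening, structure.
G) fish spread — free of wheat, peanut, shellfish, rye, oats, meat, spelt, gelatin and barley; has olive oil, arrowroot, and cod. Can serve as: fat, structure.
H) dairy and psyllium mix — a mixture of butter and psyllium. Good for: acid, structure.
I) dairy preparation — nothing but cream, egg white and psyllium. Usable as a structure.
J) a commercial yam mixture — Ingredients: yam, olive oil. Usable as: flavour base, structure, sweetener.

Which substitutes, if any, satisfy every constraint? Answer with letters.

E, F, H, I, J

A: not usable as a structure; has oat flour, so not kosher-for-Passover (and 1 more) — out
B: has prawn, so not vegetarian — out
C: has wheat flour, so not kosher-for-Passover; has pork, so not vegetarian (and 1 more) — out
D: has spelt, so not kosher-for-Passover — reject
E: only brown sugar, apple and banana; none excluded — keep
F: works as a structure, kosher-for-Passover, vegetarian — valid
G: has cod, so not vegetarian — out
H: every rule checks out — valid
I: only cream, egg white, and psyllium; none excluded — valid
J: nothing on the exclusion list — OK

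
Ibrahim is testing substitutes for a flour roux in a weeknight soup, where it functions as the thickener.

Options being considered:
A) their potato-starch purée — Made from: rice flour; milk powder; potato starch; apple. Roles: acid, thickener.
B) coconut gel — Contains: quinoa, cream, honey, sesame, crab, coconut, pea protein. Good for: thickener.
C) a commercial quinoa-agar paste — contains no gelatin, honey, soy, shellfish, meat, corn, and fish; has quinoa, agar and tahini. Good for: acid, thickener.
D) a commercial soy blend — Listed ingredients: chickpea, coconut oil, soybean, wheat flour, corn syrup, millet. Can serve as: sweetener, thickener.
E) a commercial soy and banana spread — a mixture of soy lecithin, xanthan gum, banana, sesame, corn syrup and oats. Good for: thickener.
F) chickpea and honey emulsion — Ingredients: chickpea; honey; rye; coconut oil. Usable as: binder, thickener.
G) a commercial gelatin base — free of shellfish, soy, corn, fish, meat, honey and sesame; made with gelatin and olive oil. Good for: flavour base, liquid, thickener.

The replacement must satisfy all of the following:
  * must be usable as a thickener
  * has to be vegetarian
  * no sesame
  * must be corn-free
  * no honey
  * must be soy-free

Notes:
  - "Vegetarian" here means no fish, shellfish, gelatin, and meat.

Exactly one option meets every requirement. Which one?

A

A: no sesame, no honey — keep
B: has crab, so not vegetarian; has sesame, so not sesame-free (and 1 more) — out
C: has tahini, so not sesame-free — out
D: has corn syrup, so not corn-free; has soybean, so not soy-free — out
E: has sesame, so not sesame-free; has corn syrup, so not corn-free (and 1 more) — out
F: has honey, so not honey-free — out
G: has gelatin, so not vegetarian — no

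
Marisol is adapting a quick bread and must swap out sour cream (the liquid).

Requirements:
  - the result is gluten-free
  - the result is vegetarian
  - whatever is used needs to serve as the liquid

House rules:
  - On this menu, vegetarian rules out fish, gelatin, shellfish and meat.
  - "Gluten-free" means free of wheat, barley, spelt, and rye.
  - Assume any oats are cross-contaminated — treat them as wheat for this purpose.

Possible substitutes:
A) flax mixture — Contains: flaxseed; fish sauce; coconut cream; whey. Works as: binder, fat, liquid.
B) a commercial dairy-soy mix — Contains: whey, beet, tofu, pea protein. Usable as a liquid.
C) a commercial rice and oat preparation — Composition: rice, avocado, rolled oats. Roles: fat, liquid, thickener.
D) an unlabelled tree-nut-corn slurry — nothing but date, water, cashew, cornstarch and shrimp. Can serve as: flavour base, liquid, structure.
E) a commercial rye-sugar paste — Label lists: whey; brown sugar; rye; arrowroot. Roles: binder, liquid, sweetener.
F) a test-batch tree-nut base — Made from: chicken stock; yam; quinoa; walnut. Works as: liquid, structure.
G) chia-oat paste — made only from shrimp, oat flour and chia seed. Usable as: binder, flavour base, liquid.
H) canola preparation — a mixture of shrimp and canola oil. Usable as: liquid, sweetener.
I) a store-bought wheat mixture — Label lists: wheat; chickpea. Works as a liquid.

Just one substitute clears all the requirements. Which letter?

A: has fish sauce, so not vegetarian — reject
B: whey and tofu etc. — none of it excluded — keep
C: has rolled oats, so not gluten-free — no
D: has shrimp, so not vegetarian — out
E: has rye, so not gluten-free — no
F: has chicken stock, so not vegetarian — out
G: has shrimp, so not vegetarian; has oat flour, so not gluten-free — out
H: has shrimp, so not vegetarian — reject
I: has wheat, so not gluten-free — reject

B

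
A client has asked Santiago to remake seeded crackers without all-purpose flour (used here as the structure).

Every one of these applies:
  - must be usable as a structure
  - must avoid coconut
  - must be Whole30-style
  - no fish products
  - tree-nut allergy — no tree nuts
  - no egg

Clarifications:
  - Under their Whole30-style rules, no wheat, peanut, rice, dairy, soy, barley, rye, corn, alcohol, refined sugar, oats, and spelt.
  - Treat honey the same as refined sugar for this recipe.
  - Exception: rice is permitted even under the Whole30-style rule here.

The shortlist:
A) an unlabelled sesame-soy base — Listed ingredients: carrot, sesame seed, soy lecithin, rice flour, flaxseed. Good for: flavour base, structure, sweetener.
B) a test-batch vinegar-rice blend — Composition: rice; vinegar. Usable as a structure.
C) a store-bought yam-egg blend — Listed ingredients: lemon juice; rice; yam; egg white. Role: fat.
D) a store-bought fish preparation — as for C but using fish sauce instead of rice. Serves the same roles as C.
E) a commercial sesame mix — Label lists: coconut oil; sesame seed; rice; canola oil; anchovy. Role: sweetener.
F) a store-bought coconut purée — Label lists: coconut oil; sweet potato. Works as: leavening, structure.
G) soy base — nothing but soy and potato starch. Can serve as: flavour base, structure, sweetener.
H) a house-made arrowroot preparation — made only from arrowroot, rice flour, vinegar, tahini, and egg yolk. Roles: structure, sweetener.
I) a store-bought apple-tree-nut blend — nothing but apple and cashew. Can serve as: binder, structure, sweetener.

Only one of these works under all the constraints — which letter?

A: has soy lecithin, so not Whole30-style — out
B: rice is permitted under the Whole30-style carve-out; nothing else excluded — keep
C: not usable as a structure; has egg white, so not egg-free — reject
D: not usable as a structure; has egg white, so not egg-free (and 1 more) — reject
E: not usable as a structure; has anchovy, so not fish-free (and 1 more) — no
F: has coconut oil, so not coconut-free — out
G: has soy, so not Whole30-style — no
H: has egg yolk, so not egg-free — out
I: has cashew, so not tree-nut-free — no

B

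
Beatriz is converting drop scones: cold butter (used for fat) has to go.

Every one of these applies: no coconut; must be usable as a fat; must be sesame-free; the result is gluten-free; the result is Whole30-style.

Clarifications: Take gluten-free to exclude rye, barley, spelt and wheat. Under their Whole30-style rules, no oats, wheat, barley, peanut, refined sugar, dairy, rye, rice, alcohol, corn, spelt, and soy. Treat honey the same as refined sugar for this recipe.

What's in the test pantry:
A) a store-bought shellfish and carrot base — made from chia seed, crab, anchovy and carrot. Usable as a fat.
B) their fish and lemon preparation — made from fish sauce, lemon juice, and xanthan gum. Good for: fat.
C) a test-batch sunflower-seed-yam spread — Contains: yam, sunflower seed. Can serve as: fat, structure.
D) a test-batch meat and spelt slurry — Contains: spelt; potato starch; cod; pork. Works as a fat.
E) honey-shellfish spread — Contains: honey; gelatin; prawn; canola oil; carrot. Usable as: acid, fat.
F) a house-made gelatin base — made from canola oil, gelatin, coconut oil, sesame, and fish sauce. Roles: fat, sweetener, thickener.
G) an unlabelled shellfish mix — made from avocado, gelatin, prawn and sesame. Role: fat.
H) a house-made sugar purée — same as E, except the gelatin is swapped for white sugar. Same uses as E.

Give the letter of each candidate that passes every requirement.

A, B, C

A: anchovy and crab etc. — none of it excluded — keep
B: only fish sauce, lemon juice, and xanthan gum; none excluded — keep
C: all constraints satisfied — valid
D: has spelt, so not gluten-free; has spelt, so not Whole30-style — reject
E: has honey, so not Whole30-style — no
F: has coconut oil, so not coconut-free; has sesame, so not sesame-free — reject
G: has sesame, so not sesame-free — no
H: has honey, so not Whole30-style — reject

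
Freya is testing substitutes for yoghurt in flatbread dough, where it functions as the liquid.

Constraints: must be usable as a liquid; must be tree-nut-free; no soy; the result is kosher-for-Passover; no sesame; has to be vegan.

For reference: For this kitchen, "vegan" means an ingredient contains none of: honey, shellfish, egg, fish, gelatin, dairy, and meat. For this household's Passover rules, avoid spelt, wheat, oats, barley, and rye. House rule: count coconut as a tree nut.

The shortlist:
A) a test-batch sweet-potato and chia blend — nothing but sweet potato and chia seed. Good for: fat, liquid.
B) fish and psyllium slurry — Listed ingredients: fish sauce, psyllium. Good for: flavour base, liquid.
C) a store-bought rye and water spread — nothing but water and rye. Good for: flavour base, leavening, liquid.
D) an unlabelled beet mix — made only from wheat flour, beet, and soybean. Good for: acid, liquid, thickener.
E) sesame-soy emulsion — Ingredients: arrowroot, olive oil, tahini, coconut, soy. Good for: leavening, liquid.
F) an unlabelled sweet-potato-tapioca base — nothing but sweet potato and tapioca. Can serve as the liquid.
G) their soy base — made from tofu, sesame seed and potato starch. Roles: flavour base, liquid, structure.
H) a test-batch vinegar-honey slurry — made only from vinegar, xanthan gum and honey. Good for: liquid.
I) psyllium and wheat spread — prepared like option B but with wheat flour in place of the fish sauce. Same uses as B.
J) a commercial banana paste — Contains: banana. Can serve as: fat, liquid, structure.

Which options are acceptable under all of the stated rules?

A, F, J

A: works as a liquid, tree-nut-free, vegan — keep
B: has fish sauce, so not vegan — out
C: has rye, so not kosher-for-Passover — out
D: has wheat flour, so not kosher-for-Passover; has soybean, so not soy-free — out
E: has soy, so not soy-free; has coconut, so not tree-nut-free (and 1 more) — out
F: only sweet potato and tapioca; none excluded — OK
G: has tofu, so not soy-free; has sesame seed, so not sesame-free — reject
H: has honey, so not vegan — out
I: has wheat flour, so not kosher-for-Passover — out
J: vegan, no soy — OK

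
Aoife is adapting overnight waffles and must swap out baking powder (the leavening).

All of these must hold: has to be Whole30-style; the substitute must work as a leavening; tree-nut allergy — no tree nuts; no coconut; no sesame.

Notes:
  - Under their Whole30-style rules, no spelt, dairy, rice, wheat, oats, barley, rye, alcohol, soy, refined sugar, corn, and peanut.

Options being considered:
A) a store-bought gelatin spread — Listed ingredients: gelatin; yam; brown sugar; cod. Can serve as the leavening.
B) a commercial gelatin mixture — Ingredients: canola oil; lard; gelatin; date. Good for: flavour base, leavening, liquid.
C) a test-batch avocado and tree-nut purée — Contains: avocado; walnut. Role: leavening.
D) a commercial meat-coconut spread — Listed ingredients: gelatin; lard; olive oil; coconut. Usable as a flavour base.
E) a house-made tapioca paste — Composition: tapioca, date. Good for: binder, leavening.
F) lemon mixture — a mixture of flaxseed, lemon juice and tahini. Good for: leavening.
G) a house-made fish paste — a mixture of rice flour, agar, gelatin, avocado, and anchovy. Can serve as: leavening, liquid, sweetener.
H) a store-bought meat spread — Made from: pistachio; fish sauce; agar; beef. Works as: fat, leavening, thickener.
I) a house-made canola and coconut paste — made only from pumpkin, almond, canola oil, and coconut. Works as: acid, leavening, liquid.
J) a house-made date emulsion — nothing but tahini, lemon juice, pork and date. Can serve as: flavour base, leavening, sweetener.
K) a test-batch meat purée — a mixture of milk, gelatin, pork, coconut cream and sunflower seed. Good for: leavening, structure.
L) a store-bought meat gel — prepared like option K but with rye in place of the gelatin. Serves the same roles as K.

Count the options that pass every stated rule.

A: has brown sugar, so not Whole30-style — reject
B: all constraints satisfied — OK
C: has walnut, so not tree-nut-free — out
D: not usable as a leavening; has coconut, so not coconut-free — no
E: only tapioca and date; none excluded — valid
F: has tahini, so not sesame-free — out
G: has rice flour, so not Whole30-style — no
H: has pistachio, so not tree-nut-free — reject
I: has almond, so not tree-nut-free; has coconut, so not coconut-free — reject
J: has tahini, so not sesame-free — out
K: has milk, so not Whole30-style; has coconut cream, so not coconut-free — no
L: has milk, so not Whole30-style; has coconut cream, so not coconut-free — out

2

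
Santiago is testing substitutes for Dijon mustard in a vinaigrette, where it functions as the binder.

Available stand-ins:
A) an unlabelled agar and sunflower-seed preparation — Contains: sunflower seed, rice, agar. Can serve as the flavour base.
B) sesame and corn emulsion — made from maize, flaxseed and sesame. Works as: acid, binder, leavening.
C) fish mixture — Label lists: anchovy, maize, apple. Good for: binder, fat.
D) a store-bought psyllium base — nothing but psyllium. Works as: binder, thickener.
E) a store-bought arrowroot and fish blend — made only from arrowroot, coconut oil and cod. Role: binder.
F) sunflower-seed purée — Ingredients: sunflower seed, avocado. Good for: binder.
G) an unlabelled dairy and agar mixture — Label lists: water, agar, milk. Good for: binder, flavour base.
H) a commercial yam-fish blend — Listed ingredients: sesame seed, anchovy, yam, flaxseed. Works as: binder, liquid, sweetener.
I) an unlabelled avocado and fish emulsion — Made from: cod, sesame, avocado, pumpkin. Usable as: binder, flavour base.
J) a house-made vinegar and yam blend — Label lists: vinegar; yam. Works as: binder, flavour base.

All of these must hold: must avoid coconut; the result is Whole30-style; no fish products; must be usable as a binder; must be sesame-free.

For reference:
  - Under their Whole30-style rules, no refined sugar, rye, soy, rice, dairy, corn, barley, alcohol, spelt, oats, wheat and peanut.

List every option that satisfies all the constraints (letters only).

D, F, J

A: not usable as a binder; has rice, so not Whole30-style — no
B: has maize, so not Whole30-style; has sesame, so not sesame-free — out
C: has maize, so not Whole30-style; has anchovy, so not fish-free — reject
D: only psyllium; none excluded — keep
E: has cod, so not fish-free; has coconut oil, so not coconut-free — out
F: only avocado and sunflower seed; none excluded — valid
G: has milk, so not Whole30-style — no
H: has sesame seed, so not sesame-free; has anchovy, so not fish-free — out
I: has sesame, so not sesame-free; has cod, so not fish-free — no
J: nothing on the exclusion list — valid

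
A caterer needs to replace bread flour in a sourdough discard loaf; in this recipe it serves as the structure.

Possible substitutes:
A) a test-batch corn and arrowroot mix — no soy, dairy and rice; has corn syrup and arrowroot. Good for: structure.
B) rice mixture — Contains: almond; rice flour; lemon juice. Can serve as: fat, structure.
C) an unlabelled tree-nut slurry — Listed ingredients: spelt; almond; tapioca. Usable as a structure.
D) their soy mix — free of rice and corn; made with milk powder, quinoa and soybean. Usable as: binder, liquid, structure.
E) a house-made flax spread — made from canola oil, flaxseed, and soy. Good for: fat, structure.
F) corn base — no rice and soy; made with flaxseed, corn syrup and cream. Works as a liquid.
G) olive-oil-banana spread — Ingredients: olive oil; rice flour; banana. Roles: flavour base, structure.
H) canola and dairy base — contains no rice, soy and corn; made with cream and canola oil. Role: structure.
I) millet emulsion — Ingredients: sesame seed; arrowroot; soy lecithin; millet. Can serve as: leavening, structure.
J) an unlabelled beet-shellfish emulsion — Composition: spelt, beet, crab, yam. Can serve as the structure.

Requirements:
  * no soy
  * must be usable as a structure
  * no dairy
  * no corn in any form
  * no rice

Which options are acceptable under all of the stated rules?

A: has corn syrup, so not corn-free — no
B: has rice flour, so not rice-free — out
C: every rule checks out — valid
D: has milk powder, so not dairy-free; has soybean, so not soy-free — reject
E: has soy, so not soy-free — reject
F: not usable as a structure; has corn syrup, so not corn-free (and 1 more) — reject
G: has rice flour, so not rice-free — reject
H: has cream, so not dairy-free — no
I: has soy lecithin, so not soy-free — no
J: crab and spelt etc. — none of it excluded — OK

C, J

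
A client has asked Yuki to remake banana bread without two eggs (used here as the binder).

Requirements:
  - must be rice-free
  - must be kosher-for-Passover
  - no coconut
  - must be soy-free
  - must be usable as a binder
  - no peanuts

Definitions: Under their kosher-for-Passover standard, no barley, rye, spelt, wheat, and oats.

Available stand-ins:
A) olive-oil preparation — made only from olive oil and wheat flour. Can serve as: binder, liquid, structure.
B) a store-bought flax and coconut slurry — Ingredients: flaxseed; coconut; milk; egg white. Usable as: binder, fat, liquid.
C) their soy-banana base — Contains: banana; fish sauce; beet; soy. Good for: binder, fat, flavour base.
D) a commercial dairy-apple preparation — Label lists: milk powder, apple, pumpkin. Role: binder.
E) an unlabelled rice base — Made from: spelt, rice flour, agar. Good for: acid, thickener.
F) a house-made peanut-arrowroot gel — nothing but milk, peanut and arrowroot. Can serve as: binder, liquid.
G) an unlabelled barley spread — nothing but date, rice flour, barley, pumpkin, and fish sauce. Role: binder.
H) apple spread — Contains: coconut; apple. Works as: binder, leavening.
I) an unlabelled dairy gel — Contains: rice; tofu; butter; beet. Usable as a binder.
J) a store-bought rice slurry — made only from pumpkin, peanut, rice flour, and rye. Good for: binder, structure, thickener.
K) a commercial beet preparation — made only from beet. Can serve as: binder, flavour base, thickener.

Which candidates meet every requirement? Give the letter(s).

D, K

A: has wheat flour, so not kosher-for-Passover — reject
B: has coconut, so not coconut-free — no
C: has soy, so not soy-free — out
D: works as a binder, no peanut, no coconut — keep
E: not usable as a binder; has spelt, so not kosher-for-Passover (and 1 more) — no
F: has peanut, so not peanut-free — no
G: has barley, so not kosher-for-Passover; has rice flour, so not rice-free — reject
H: has coconut, so not coconut-free — out
I: has tofu, so not soy-free; has rice, so not rice-free — reject
J: has rye, so not kosher-for-Passover; has rice flour, so not rice-free (and 1 more) — out
K: nothing on the exclusion list — valid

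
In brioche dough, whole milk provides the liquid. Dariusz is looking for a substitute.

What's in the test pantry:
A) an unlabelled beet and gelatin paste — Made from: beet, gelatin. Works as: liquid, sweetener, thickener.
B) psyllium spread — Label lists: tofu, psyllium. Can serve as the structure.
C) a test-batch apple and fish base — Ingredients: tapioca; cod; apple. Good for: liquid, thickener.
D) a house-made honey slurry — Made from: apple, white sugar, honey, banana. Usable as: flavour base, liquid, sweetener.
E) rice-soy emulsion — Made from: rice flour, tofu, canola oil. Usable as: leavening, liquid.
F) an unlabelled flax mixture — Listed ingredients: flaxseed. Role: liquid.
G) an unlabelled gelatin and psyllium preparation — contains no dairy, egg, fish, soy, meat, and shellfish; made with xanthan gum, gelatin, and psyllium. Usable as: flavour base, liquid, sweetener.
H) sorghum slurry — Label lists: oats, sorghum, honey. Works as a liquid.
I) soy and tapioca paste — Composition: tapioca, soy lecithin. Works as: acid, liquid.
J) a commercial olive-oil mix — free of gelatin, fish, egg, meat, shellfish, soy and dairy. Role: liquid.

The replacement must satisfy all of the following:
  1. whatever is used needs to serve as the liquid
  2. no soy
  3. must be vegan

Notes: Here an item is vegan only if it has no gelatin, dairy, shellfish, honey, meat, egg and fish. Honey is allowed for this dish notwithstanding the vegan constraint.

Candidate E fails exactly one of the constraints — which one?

usable as a liquid: satisfied
vegan: satisfied
soy-free: has tofu — fails

soy-free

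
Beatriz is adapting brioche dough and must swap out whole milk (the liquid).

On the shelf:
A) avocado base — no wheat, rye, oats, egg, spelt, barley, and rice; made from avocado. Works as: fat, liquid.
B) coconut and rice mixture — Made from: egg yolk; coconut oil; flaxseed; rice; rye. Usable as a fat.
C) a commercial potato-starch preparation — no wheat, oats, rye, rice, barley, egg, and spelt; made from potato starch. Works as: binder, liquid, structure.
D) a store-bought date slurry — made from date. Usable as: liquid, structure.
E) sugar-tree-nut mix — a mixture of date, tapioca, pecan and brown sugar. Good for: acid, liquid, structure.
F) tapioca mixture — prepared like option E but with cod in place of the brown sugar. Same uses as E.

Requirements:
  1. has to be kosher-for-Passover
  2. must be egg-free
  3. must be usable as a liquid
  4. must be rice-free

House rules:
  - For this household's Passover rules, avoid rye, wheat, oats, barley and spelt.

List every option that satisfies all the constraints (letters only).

A, C, D, E, F

A: nothing on the exclusion list — keep
B: not usable as a liquid; has rye, so not kosher-for-Passover (and 2 more) — reject
C: kosher-for-Passover, no rice — OK
D: no rice, kosher-for-Passover — keep
E: brown sugar and pecan etc. — none of it excluded — keep
F: cod and pecan etc. — none of it excluded — valid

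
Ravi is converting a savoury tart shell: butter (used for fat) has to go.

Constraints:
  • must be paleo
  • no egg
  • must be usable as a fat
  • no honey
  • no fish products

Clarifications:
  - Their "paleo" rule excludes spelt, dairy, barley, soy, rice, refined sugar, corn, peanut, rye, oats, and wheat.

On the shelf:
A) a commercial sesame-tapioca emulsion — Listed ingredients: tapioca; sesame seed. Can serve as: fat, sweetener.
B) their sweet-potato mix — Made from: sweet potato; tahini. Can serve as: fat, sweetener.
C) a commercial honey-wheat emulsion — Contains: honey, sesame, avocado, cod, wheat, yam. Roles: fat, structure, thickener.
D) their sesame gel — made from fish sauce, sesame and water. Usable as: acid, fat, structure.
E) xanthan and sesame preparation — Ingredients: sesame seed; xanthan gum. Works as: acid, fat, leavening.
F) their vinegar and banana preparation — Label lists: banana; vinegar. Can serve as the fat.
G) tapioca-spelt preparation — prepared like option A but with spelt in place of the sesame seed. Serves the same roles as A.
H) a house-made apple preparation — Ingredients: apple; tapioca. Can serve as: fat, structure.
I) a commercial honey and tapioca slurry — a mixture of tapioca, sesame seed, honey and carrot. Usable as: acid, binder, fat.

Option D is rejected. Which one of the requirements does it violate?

usable as a fat: satisfied
paleo: satisfied
fish-free: has fish sauce — fails
egg-free: satisfied
honey-free: satisfied

fish-free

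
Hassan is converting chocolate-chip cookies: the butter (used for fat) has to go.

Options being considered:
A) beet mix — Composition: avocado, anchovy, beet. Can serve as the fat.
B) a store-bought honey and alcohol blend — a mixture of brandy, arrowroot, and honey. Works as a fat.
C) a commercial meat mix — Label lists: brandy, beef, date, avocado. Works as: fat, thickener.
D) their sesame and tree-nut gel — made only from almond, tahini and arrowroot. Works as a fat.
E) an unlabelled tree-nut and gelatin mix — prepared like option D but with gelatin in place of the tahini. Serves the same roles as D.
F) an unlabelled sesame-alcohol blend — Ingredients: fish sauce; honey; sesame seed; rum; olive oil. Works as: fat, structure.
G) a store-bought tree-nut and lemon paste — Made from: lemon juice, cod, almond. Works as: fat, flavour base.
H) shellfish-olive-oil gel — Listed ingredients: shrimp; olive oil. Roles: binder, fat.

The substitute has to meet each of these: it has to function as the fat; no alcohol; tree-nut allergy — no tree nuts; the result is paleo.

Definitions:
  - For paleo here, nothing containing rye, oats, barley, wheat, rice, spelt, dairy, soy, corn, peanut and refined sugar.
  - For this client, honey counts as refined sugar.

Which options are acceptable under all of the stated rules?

A, H

A: only anchovy, avocado and beet; none excluded — keep
B: has honey, so not paleo; has brandy, so not alcohol-free — no
C: has brandy, so not alcohol-free — reject
D: has almond, so not tree-nut-free — out
E: has almond, so not tree-nut-free — reject
F: has honey, so not paleo; has rum, so not alcohol-free — no
G: has almond, so not tree-nut-free — out
H: every rule checks out — valid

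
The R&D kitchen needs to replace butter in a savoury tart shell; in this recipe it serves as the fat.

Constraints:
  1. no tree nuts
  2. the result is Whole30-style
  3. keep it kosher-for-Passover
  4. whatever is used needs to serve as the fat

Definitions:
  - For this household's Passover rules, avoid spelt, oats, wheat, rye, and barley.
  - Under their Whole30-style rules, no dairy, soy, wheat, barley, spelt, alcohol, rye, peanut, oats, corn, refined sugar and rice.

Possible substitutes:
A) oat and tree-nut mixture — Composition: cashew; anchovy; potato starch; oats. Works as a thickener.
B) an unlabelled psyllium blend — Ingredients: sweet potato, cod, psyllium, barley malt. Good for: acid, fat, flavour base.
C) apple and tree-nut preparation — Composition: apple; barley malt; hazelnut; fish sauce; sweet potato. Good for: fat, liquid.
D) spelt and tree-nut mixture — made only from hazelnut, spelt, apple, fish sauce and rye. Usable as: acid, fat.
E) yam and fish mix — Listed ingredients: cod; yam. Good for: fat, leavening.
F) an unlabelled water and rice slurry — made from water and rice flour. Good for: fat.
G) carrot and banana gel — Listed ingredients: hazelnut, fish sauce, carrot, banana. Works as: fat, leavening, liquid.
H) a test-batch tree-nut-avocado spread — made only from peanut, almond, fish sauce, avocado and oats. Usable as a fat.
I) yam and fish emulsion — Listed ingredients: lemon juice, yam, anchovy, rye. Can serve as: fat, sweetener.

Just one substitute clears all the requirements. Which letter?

A: not usable as a fat; has oats, so not kosher-for-Passover (and 2 more) — out
B: has barley malt, so not kosher-for-Passover; has barley malt, so not Whole30-style — out
C: has barley malt, so not kosher-for-Passover; has barley malt, so not Whole30-style (and 1 more) — reject
D: has rye, so not kosher-for-Passover; has rye, so not Whole30-style (and 1 more) — out
E: only cod and yam; none excluded — valid
F: has rice flour, so not Whole30-style — reject
G: has hazelnut, so not tree-nut-free — reject
H: has oats, so not kosher-for-Passover; has oats, so not Whole30-style (and 1 more) — out
I: has rye, so not kosher-for-Passover; has rye, so not Whole30-style — out

E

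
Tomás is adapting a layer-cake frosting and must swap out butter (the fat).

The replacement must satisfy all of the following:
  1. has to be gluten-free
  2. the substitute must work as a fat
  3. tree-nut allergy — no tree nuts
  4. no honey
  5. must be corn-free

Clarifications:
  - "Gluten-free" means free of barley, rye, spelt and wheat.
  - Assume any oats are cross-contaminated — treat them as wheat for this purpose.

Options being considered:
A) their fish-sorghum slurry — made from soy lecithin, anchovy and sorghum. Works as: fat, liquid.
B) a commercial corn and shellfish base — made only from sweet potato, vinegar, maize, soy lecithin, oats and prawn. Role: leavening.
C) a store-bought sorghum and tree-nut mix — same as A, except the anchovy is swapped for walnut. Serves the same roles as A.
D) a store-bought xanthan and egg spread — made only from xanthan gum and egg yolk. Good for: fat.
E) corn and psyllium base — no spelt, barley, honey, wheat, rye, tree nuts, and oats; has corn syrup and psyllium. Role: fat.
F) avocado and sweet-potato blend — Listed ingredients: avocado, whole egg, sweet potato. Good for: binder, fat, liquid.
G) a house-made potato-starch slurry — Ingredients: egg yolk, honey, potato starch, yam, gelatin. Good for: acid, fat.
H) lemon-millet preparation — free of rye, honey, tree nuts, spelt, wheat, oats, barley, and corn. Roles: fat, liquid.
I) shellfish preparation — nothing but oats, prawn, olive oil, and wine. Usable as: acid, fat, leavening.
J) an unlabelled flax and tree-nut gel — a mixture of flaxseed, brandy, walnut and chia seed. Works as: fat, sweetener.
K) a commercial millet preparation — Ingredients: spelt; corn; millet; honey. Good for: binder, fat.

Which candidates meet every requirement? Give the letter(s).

A, D, F, H

A: no corn, no tree nuts — valid
B: not usable as a fat; has oats, so not gluten-free (and 1 more) — out
C: has walnut, so not tree-nut-free — out
D: works as a fat, no tree nuts, no honey — OK
E: has corn syrup, so not corn-free — reject
F: all constraints satisfied — keep
G: has honey, so not honey-free — no
H: works as a fat, gluten-free, no tree nuts — keep
I: has oats, so not gluten-free — reject
J: has walnut, so not tree-nut-free — no
K: has spelt, so not gluten-free; has corn, so not corn-free (and 1 more) — out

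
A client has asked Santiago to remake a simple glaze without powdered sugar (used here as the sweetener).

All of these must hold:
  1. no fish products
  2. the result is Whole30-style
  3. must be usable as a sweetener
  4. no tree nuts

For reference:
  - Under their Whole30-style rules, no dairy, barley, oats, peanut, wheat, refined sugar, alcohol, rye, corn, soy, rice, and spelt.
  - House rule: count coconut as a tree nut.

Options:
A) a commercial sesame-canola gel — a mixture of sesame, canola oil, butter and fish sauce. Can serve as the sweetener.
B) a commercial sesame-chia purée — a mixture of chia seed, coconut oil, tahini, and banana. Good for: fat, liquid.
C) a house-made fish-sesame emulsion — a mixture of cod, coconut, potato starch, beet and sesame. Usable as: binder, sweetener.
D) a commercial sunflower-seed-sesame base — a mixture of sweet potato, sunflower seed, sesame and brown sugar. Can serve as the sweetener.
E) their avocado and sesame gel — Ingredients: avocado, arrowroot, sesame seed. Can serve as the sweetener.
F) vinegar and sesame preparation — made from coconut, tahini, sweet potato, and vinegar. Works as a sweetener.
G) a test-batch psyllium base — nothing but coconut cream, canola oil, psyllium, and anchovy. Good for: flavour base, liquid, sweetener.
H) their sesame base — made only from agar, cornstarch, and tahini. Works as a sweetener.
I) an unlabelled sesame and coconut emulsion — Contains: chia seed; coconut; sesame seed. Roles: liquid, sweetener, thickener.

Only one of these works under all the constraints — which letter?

E

A: has butter, so not Whole30-style; has fish sauce, so not fish-free — out
B: not usable as a sweetener; has coconut oil, so not tree-nut-free — reject
C: has coconut, so not tree-nut-free; has cod, so not fish-free — out
D: has brown sugar, so not Whole30-style — reject
E: only sesame seed, arrowroot and avocado; none excluded — OK
F: has coconut, so not tree-nut-free — reject
G: has coconut cream, so not tree-nut-free; has anchovy, so not fish-free — out
H: has cornstarch, so not Whole30-style — no
I: has coconut, so not tree-nut-free — reject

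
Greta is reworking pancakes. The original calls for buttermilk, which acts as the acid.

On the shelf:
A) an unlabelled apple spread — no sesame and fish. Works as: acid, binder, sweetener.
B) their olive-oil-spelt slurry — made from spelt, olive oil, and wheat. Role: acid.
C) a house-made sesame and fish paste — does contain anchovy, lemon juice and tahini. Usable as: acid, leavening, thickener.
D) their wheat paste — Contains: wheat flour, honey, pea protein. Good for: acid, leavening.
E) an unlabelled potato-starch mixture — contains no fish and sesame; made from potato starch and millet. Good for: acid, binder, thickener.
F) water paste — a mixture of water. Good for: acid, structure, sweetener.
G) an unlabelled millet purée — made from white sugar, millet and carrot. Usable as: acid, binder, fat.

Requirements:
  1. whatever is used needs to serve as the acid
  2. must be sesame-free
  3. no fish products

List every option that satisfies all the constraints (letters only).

A, B, D, E, F, G

A: works as an acid, no fish, no sesame — OK
B: all constraints satisfied — valid
C: has tahini, so not sesame-free; has anchovy, so not fish-free — reject
D: only honey, wheat flour and pea protein; none excluded — keep
E: works as an acid, no fish, no sesame — OK
F: only water; none excluded — keep
G: only white sugar, carrot and millet; none excluded — keep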